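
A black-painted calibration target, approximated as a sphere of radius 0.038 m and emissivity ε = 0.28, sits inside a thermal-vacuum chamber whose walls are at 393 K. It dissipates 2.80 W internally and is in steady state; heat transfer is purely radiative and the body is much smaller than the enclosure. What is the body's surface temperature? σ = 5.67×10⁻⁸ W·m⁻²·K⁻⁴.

T ≈ 428 K

For a small grey body in a large enclosure, net radiated power = εσA(T⁴ − T_w⁴).
Steady state: P = εσA(T⁴ − T_w⁴) with A = 4πr² = 0.01815 m².
T⁴ = P/(εσA) + T_w⁴ = 2.80/(0.28·5.67×10⁻⁸·0.01815) + (393)⁴
    = 9.719×10⁹ + 2.385×10¹⁰ = 3.357×10¹⁰ K⁴.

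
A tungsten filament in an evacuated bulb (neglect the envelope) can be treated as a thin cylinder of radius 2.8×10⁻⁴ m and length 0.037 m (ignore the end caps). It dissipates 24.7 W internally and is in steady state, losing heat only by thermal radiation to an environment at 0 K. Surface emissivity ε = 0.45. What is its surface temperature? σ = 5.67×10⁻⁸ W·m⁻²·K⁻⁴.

T ≈ 1960 K

Steady state: internal power = radiated power, P = εσA T⁴.
Radiating area A = 2πrL = 6.509×10⁻⁵ m².
T⁴ = P/(εσA) = 24.7/(0.45·5.67×10⁻⁸·6.509×10⁻⁵) = 1.487×10¹³ K⁴.
T = (1.487×10¹³)^(1/4).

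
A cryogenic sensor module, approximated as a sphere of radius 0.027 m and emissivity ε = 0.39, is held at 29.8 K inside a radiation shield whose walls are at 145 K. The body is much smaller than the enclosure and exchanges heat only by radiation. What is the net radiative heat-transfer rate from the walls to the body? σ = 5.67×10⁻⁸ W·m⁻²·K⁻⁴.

For a small grey body in a large enclosure: P_net = εσA(T_body⁴ − T_wall⁴).
A = 4πr² = 0.009161 m²; T_body⁴ − T_wall⁴ = 7.886×10⁵ − 4.421×10⁸ = -4.413×10⁸ K⁴.
|P_net| = 0.39·5.67×10⁻⁸·0.009161·4.413×10⁸.

P_net ≈ 0.0894 W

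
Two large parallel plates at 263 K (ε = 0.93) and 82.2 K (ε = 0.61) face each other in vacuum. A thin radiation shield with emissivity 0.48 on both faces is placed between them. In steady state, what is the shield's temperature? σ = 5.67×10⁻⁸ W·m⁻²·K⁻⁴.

In steady state the net flux on the hot side equals that on the cold side.
σ(T₁⁴−T_s⁴)/D₁ = σ(T_s⁴−T₂⁴)/D₂, with D₁ = 1/ε₁+1/ε_s−1 = 2.159, D₂ = 1/ε_s+1/ε₂−1 = 2.723.
Solve for T_s⁴: T_s⁴ = (D₂·T₁⁴ + D₁·T₂⁴)/(D₁+D₂) = 2.689×10⁹ K⁴.

T_s ≈ 228 K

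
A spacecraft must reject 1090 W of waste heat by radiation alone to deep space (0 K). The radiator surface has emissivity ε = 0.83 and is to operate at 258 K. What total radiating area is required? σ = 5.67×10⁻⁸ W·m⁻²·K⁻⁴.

P = εσA T⁴ ⇒ A = P/(εσT⁴).
T⁴ = 4.431×10⁹ K⁴.
A = 1090/(0.83 × 5.67×10⁻⁸ × 4.431×10⁹).

A ≈ 5.23 m²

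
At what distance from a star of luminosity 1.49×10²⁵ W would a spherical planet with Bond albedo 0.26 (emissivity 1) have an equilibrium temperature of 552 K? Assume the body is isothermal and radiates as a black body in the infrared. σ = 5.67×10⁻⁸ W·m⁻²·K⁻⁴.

d ≈ 6.46×10⁹ m

For an isothermal black-emitting sphere, (1−a)S·πr² = σ·4πr²·T⁴ ⇒ S = 4σT⁴/(1−a).
S = 4·5.67×10⁻⁸·(552)⁴/0.740 = 28460 W/m².
Flux falls as S = L/(4πd²), so d = √(L/(4πS)) = √(1.49×10²⁵/(4π·28460)).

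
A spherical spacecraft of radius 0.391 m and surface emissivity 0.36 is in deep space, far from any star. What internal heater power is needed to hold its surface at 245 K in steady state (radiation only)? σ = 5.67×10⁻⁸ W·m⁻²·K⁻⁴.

P = εσ·4πr²·T⁴.
4πr² = 1.921 m²; T⁴ = 3.603×10⁹ K⁴.
P = 0.36·5.67×10⁻⁸·1.921·3.603×10⁹.

P ≈ 141 W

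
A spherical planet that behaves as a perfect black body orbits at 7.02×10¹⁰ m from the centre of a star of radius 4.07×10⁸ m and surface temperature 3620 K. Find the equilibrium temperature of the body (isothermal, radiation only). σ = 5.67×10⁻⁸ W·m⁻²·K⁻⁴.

T ≈ 195 K

The star's surface emits σT_*⁴; at distance d the flux is S = σT_*⁴(R_*/d)².
S = 5.67×10⁻⁸·(3620)⁴·(4.07×10⁸/7.02×10¹⁰)² = 327.3 W/m².
For an isothermal sphere T⁴ = (1−a)S/(4σ) = 1.443×10⁹ K⁴.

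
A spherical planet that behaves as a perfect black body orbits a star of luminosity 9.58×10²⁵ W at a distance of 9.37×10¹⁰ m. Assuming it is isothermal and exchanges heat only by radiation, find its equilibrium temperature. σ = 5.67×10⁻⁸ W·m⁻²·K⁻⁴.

T ≈ 249 K

First find the stellar flux at distance d: S = L/(4πd²) = 9.58×10²⁵/(4π·(9.37×10¹⁰)²) = 868.3 W/m².
For an isothermal sphere, absorbed (1−a)S·πr² = emitted σ·4πr²·T⁴, so T⁴ = (1−a)S/(4σ).
T⁴ = 1.00·868.3/(4·5.67×10⁻⁸) = 3.829×10⁹ K⁴.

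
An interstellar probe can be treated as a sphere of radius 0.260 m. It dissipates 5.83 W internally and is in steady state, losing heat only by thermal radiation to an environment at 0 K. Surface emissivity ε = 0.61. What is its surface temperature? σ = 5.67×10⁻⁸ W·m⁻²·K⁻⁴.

T ≈ 119 K

Steady state: internal power = radiated power, P = εσA T⁴.
Radiating area A = 4πr² = 0.8495 m².
T⁴ = P/(εσA) = 5.83/(0.61·5.67×10⁻⁸·0.8495) = 1.984×10⁸ K⁴.
T = (1.984×10⁸)^(1/4).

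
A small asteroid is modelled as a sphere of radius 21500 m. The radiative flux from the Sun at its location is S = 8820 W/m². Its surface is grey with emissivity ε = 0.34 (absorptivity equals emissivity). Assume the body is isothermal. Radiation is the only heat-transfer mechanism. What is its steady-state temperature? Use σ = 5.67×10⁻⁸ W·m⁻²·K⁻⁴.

At equilibrium, absorbed power = emitted power.
Absorbing cross-section = πr² = 1.452×10⁹ m²; emitting surface = 4πr² = 5.809×10⁹ m² (ratio 4).
εS·A_cross = εσ·A_surf·T⁴  ⇒  T⁴ = S/(4σ)   (ε cancels).
T⁴ = 8820/(4·5.67×10⁻⁸) = 3.889×10¹⁰ K⁴.
T = (3.889×10¹⁰)^(1/4).

T ≈ 444 K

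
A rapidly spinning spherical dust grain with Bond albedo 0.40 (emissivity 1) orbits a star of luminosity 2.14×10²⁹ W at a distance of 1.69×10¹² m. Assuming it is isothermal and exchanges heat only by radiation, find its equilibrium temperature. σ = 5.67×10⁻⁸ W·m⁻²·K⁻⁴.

First find the stellar flux at distance d: S = L/(4πd²) = 2.14×10²⁹/(4π·(1.69×10¹²)²) = 5963 W/m².
For an isothermal sphere, absorbed (1−a)S·πr² = emitted σ·4πr²·T⁴, so T⁴ = (1−a)S/(4σ).
T⁴ = 0.600·5963/(4·5.67×10⁻⁸) = 1.577×10¹⁰ K⁴.

T ≈ 354 K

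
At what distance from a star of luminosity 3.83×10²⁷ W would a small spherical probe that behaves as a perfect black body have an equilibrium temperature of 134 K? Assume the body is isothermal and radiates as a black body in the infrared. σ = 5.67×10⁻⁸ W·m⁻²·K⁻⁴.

d ≈ 2.04×10¹² m

For an isothermal black-emitting sphere, (1−a)S·πr² = σ·4πr²·T⁴ ⇒ S = 4σT⁴/(1−a).
S = 4·5.67×10⁻⁸·(134)⁴/1.00 = 73.12 W/m².
Flux falls as S = L/(4πd²), so d = √(L/(4πS)) = √(3.83×10²⁷/(4π·73.12)).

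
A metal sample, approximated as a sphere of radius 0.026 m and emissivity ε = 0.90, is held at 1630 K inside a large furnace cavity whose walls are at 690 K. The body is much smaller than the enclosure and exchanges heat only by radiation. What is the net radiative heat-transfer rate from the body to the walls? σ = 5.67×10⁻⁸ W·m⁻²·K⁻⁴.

For a small grey body in a large enclosure: P_net = εσA(T_body⁴ − T_wall⁴).
A = 4πr² = 0.008495 m²; T_body⁴ − T_wall⁴ = 7.059×10¹² − 2.267×10¹¹ = 6.832×10¹² K⁴.
|P_net| = 0.90·5.67×10⁻⁸·0.008495·6.832×10¹².

P_net ≈ 2960 W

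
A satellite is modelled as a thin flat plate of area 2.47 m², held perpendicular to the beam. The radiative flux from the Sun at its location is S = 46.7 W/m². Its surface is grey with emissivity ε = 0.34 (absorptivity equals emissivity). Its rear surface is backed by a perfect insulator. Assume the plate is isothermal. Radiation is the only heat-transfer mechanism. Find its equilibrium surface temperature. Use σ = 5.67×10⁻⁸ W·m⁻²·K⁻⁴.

At equilibrium, absorbed power = emitted power.
Absorbing cross-section = A = 2.470 m²; emitting surface = A = 2.470 m² (ratio 1).
εS·A_cross = εσ·A_surf·T⁴  ⇒  T⁴ = S/(1σ)   (ε cancels).
T⁴ = 46.7/(1·5.67×10⁻⁸) = 8.236×10⁸ K⁴.
T = (8.236×10⁸)^(1/4).

T ≈ 169 K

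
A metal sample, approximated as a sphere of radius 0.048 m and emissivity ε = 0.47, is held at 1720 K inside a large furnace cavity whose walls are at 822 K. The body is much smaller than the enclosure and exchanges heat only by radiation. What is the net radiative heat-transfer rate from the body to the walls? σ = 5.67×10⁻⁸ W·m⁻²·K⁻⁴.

For a small grey body in a large enclosure: P_net = εσA(T_body⁴ − T_wall⁴).
A = 4πr² = 0.02895 m²; T_body⁴ − T_wall⁴ = 8.752×10¹² − 4.565×10¹¹ = 8.296×10¹² K⁴.
|P_net| = 0.47·5.67×10⁻⁸·0.02895·8.296×10¹².

P_net ≈ 6400 W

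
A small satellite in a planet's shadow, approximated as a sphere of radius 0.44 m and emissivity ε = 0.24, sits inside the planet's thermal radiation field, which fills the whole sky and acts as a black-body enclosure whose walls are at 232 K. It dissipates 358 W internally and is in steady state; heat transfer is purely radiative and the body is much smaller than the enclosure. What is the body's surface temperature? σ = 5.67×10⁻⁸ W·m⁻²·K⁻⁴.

For a small grey body in a large enclosure, net radiated power = εσA(T⁴ − T_w⁴).
Steady state: P = εσA(T⁴ − T_w⁴) with A = 4πr² = 2.433 m².
T⁴ = P/(εσA) + T_w⁴ = 358/(0.24·5.67×10⁻⁸·2.433) + (232)⁴
    = 1.081×10¹⁰ + 2.897×10⁹ = 1.371×10¹⁰ K⁴.

T ≈ 342 K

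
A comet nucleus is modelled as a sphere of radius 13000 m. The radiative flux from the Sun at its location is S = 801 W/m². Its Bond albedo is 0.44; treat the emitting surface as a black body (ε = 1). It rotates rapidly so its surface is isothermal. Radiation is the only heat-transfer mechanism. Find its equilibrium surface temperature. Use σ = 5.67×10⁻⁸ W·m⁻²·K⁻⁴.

At equilibrium, absorbed power = emitted power.
Absorbing cross-section = πr² = 5.309×10⁸ m²; emitting surface = 4πr² = 2.124×10⁹ m² (ratio 4).
(1−a)S·A_cross = εσ·A_surf·T⁴  ⇒  T⁴ = (1−a)S/(4σ).
T⁴ = 0.560·801/(4·5.67×10⁻⁸) = 1.978×10⁹ K⁴.
T = (1.978×10⁹)^(1/4).

T ≈ 211 K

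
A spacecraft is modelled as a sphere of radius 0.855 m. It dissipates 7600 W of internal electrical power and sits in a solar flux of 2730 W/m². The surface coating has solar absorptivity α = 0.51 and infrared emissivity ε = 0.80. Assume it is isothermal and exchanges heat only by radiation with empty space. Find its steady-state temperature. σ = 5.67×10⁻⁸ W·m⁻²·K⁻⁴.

At steady state, absorbed solar power + internal power = radiated power.
Absorbed: α·S·A_cross = 0.51·2730·2.297 = 3198 W (cross-section πr²).
Total input = 3198 + 7600 = 10800 W.
Radiated: εσ·A_surf·T⁴ with A_surf = 4πr² = 9.186 m².
T⁴ = 10800/(0.80·5.67×10⁻⁸·9.186) = 2.591×10¹⁰ K⁴.

T ≈ 401 K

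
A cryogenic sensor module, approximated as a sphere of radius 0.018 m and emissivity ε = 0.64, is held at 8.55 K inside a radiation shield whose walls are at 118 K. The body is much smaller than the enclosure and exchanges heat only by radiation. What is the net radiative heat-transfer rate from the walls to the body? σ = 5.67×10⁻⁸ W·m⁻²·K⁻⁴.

For a small grey body in a large enclosure: P_net = εσA(T_body⁴ − T_wall⁴).
A = 4πr² = 0.004072 m²; T_body⁴ − T_wall⁴ = 5344 − 1.939×10⁸ = -1.939×10⁸ K⁴.
|P_net| = 0.64·5.67×10⁻⁸·0.004072·1.939×10⁸.

P_net ≈ 0.0286 W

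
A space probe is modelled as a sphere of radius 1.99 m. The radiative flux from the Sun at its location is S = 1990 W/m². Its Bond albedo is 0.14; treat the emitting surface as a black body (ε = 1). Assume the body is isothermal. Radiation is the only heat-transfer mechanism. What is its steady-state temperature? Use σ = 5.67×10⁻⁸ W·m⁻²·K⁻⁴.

At equilibrium, absorbed power = emitted power.
Absorbing cross-section = πr² = 12.44 m²; emitting surface = 4πr² = 49.76 m² (ratio 4).
(1−a)S·A_cross = εσ·A_surf·T⁴  ⇒  T⁴ = (1−a)S/(4σ).
T⁴ = 0.860·1990/(4·5.67×10⁻⁸) = 7.546×10⁹ K⁴.
T = (7.546×10⁹)^(1/4).

T ≈ 295 K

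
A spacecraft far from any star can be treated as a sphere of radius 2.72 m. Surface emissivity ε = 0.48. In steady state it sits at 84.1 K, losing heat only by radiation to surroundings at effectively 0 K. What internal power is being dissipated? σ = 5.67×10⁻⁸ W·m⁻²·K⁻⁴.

Steady state: P = εσA T⁴.
A = 4πr² = 92.97 m²; T⁴ = (84.1)⁴ = 5.002×10⁷ K⁴.
P = 0.48 × 5.67×10⁻⁸ × 92.97 × 5.002×10⁷.

P ≈ 127 W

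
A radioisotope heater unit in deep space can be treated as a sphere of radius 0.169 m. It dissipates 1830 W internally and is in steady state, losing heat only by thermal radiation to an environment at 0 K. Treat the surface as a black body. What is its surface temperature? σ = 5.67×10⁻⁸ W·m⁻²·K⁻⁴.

T ≈ 548 K

Steady state: internal power = radiated power, P = εσA T⁴.
Radiating area A = 4πr² = 0.3589 m².
T⁴ = P/(εσA) = 1830/(1.0·5.67×10⁻⁸·0.3589) = 8.993×10¹⁰ K⁴.
T = (8.993×10¹⁰)^(1/4).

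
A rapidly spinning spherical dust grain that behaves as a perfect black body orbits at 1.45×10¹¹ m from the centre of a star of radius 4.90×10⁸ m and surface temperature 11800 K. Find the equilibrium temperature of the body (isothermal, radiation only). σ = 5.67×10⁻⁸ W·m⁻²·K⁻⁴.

T ≈ 485 K

The star's surface emits σT_*⁴; at distance d the flux is S = σT_*⁴(R_*/d)².
S = 5.67×10⁻⁸·(11800)⁴·(4.90×10⁸/1.45×10¹¹)² = 12550 W/m².
For an isothermal sphere T⁴ = (1−a)S/(4σ) = 5.535×10¹⁰ K⁴.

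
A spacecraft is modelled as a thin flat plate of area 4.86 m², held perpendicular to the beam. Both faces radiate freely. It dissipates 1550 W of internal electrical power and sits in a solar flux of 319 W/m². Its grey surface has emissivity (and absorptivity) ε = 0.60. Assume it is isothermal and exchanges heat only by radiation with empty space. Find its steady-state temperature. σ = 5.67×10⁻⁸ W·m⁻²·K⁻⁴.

T ≈ 294 K

At steady state, absorbed solar power + internal power = radiated power.
Absorbed: α·S·A_cross = 0.60·319·4.860 = 930.2 W (cross-section A).
Total input = 930.2 + 1550 = 2480 W.
Radiated: εσ·A_surf·T⁴ with A_surf = 2A = 9.720 m².
T⁴ = 2480/(0.60·5.67×10⁻⁸·9.720) = 7.500×10⁹ K⁴.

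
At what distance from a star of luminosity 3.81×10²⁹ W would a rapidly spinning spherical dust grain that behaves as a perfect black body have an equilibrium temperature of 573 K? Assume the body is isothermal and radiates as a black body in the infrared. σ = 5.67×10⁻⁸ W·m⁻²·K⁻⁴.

For an isothermal black-emitting sphere, (1−a)S·πr² = σ·4πr²·T⁴ ⇒ S = 4σT⁴/(1−a).
S = 4·5.67×10⁻⁸·(573)⁴/1.00 = 24450 W/m².
Flux falls as S = L/(4πd²), so d = √(L/(4πS)) = √(3.81×10²⁹/(4π·24450)).

d ≈ 1.11×10¹² m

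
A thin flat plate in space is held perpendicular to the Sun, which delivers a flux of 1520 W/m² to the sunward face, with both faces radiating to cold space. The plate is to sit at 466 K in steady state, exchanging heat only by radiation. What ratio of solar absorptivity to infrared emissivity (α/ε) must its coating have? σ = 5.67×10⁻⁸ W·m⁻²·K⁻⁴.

Balance: αS·A = εσ·2A·T⁴ ⇒ α/ε = 2σT⁴/S.
α/ε = 2·5.67×10⁻⁸·(466)⁴/1520 = 2·5.67×10⁻⁸·4.716×10¹⁰/1520.

α/ε ≈ 3.52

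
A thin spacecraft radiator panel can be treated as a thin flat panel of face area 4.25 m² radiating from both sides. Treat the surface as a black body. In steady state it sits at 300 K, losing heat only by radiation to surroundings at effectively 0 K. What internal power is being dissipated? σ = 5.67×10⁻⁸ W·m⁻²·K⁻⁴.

P ≈ 3900 W

Steady state: P = εσA T⁴.
A = 2·4.25 = 8.500 m²; T⁴ = (300)⁴ = 8.100×10⁹ K⁴.
P = 1.0 × 5.67×10⁻⁸ × 8.500 × 8.100×10⁹.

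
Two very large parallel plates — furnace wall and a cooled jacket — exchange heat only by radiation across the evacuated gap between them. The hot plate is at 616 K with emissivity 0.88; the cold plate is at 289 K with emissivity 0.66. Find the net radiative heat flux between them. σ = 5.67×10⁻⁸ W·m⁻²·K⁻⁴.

For two infinite grey parallel plates, q = σ(T₁⁴ − T₂⁴)/(1/ε₁ + 1/ε₂ − 1).
T₁⁴ − T₂⁴ = 1.440×10¹¹ − 6.976×10⁹ = 1.370×10¹¹ K⁴.
1/ε₁ + 1/ε₂ − 1 = 1.136 + 1.515 − 1 = 1.652.
q = 5.67×10⁻⁸ × 1.370×10¹¹ / 1.652.

q ≈ 4700 W/m²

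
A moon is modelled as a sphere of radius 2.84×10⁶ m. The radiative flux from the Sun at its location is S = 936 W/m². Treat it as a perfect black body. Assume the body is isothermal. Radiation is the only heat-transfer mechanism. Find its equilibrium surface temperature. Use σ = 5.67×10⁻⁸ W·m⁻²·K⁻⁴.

At equilibrium, absorbed power = emitted power.
Absorbing cross-section = πr² = 2.534×10¹³ m²; emitting surface = 4πr² = 1.014×10¹⁴ m² (ratio 4).
S·A_cross = εσ·A_surf·T⁴  ⇒  T⁴ = S/(4σ).
T⁴ = 1.00·936/(4·5.67×10⁻⁸) = 4.127×10⁹ K⁴.
T = (4.127×10⁹)^(1/4).

T ≈ 253 K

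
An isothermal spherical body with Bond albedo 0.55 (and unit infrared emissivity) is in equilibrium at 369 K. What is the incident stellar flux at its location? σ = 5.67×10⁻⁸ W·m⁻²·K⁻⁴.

S ≈ 9340 W/m²

(1−a)S·πr² = σ·4πr²·T⁴ ⇒ S = 4σT⁴/(1−a).
S = 4·5.67×10⁻⁸·1.854×10¹⁰/0.450.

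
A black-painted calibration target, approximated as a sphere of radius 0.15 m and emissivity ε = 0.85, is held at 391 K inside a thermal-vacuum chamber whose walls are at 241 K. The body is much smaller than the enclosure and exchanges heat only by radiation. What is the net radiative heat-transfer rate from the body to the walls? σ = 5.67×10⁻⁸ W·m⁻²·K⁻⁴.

For a small grey body in a large enclosure: P_net = εσA(T_body⁴ − T_wall⁴).
A = 4πr² = 0.2827 m²; T_body⁴ − T_wall⁴ = 2.337×10¹⁰ − 3.373×10⁹ = 2.000×10¹⁰ K⁴.
|P_net| = 0.85·5.67×10⁻⁸·0.2827·2.000×10¹⁰.

P_net ≈ 273 W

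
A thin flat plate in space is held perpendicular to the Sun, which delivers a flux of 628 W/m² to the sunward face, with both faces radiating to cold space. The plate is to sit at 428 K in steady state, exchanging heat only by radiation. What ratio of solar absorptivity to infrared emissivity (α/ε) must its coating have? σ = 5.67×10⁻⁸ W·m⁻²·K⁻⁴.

Balance: αS·A = εσ·2A·T⁴ ⇒ α/ε = 2σT⁴/S.
α/ε = 2·5.67×10⁻⁸·(428)⁴/628 = 2·5.67×10⁻⁸·3.356×10¹⁰/628.

α/ε ≈ 6.06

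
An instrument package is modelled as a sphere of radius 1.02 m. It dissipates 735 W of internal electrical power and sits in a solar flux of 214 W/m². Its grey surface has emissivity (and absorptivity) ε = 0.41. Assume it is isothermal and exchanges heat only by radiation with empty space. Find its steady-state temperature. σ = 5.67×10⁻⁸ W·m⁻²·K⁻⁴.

T ≈ 241 K

At steady state, absorbed solar power + internal power = radiated power.
Absorbed: α·S·A_cross = 0.41·214·3.269 = 286.8 W (cross-section πr²).
Total input = 286.8 + 735 = 1022 W.
Radiated: εσ·A_surf·T⁴ with A_surf = 4πr² = 13.07 m².
T⁴ = 1022/(0.41·5.67×10⁻⁸·13.07) = 3.362×10⁹ K⁴.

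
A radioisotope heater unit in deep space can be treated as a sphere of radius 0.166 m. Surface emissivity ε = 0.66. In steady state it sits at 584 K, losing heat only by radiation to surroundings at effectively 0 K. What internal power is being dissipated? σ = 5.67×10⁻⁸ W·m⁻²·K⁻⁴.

P ≈ 1510 W

Steady state: P = εσA T⁴.
A = 4πr² = 0.3463 m²; T⁴ = (584)⁴ = 1.163×10¹¹ K⁴.
P = 0.66 × 5.67×10⁻⁸ × 0.3463 × 1.163×10¹¹.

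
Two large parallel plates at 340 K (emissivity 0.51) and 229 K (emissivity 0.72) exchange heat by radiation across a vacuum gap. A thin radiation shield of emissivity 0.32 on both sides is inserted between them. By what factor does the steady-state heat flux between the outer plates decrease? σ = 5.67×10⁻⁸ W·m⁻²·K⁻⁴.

Without shield: q₀ = σΔ(T⁴)/(1/ε₁+1/ε₂−1) with denominator 2.350.
With shield the two gaps are in series; the resistances add: (1/ε₁+1/ε_s−1)+(1/ε_s+1/ε₂−1) = 4.086+3.514 = 7.600.
Heat-flux ratio q₀/q = 7.600/2.350.

factor ≈ 3.23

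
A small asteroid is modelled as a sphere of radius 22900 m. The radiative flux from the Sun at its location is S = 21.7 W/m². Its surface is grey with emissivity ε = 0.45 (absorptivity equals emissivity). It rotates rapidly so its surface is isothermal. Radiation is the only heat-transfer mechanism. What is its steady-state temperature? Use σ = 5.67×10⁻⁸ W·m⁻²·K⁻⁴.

At equilibrium, absorbed power = emitted power.
Absorbing cross-section = πr² = 1.647×10⁹ m²; emitting surface = 4πr² = 6.590×10⁹ m² (ratio 4).
εS·A_cross = εσ·A_surf·T⁴  ⇒  T⁴ = S/(4σ)   (ε cancels).
T⁴ = 21.7/(4·5.67×10⁻⁸) = 9.568×10⁷ K⁴.
T = (9.568×10⁷)^(1/4).

T ≈ 98.9 K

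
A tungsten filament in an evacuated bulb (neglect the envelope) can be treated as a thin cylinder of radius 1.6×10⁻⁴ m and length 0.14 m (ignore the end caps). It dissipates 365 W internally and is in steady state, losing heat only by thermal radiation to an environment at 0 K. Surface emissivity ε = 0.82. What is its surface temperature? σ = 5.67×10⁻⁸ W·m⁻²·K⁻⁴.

T ≈ 2730 K

Steady state: internal power = radiated power, P = εσA T⁴.
Radiating area A = 2πrL = 1.407×10⁻⁴ m².
T⁴ = P/(εσA) = 365/(0.82·5.67×10⁻⁸·1.407×10⁻⁴) = 5.578×10¹³ K⁴.
T = (5.578×10¹³)^(1/4).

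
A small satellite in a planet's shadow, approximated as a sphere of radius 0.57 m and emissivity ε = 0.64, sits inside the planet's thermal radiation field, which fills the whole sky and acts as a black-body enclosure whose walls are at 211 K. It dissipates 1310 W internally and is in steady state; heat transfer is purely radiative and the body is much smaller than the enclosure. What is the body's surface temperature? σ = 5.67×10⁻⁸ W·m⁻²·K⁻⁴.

T ≈ 323 K

For a small grey body in a large enclosure, net radiated power = εσA(T⁴ − T_w⁴).
Steady state: P = εσA(T⁴ − T_w⁴) with A = 4πr² = 4.083 m².
T⁴ = P/(εσA) + T_w⁴ = 1310/(0.64·5.67×10⁻⁸·4.083) + (211)⁴
    = 8.842×10⁹ + 1.982×10⁹ = 1.082×10¹⁰ K⁴.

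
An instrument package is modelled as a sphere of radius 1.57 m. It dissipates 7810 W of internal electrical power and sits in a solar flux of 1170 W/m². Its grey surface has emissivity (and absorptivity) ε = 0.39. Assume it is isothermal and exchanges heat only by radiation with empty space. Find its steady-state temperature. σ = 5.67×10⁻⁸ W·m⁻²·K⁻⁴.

At steady state, absorbed solar power + internal power = radiated power.
Absorbed: α·S·A_cross = 0.39·1170·7.744 = 3533 W (cross-section πr²).
Total input = 3533 + 7810 = 11340 W.
Radiated: εσ·A_surf·T⁴ with A_surf = 4πr² = 30.97 m².
T⁴ = 11340/(0.39·5.67×10⁻⁸·30.97) = 1.656×10¹⁰ K⁴.

T ≈ 359 K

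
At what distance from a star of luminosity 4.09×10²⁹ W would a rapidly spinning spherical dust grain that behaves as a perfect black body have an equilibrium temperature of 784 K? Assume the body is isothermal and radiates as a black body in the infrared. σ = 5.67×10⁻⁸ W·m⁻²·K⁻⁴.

For an isothermal black-emitting sphere, (1−a)S·πr² = σ·4πr²·T⁴ ⇒ S = 4σT⁴/(1−a).
S = 4·5.67×10⁻⁸·(784)⁴/1.00 = 85690 W/m².
Flux falls as S = L/(4πd²), so d = √(L/(4πS)) = √(4.09×10²⁹/(4π·85690)).

d ≈ 6.16×10¹¹ m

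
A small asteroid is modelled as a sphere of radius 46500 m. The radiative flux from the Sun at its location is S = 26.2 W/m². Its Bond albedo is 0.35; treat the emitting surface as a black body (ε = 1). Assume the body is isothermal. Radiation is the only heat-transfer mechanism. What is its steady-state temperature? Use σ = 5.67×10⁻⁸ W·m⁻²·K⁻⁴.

At equilibrium, absorbed power = emitted power.
Absorbing cross-section = πr² = 6.793×10⁹ m²; emitting surface = 4πr² = 2.717×10¹⁰ m² (ratio 4).
(1−a)S·A_cross = εσ·A_surf·T⁴  ⇒  T⁴ = (1−a)S/(4σ).
T⁴ = 0.650·26.2/(4·5.67×10⁻⁸) = 7.509×10⁷ K⁴.
T = (7.509×10⁷)^(1/4).

T ≈ 93.1 K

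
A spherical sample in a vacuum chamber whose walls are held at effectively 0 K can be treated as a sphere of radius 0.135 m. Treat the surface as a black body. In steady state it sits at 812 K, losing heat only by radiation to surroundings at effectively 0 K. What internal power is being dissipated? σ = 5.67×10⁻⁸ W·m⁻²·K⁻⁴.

P ≈ 5650 W

Steady state: P = εσA T⁴.
A = 4πr² = 0.2290 m²; T⁴ = (812)⁴ = 4.347×10¹¹ K⁴.
P = 1.0 × 5.67×10⁻⁸ × 0.2290 × 4.347×10¹¹.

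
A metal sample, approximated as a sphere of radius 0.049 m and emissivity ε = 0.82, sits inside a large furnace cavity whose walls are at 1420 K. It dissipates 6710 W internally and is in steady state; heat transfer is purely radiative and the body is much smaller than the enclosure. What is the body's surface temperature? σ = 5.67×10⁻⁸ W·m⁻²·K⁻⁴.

T ≈ 1720 K

For a small grey body in a large enclosure, net radiated power = εσA(T⁴ − T_w⁴).
Steady state: P = εσA(T⁴ − T_w⁴) with A = 4πr² = 0.03017 m².
T⁴ = P/(εσA) + T_w⁴ = 6710/(0.82·5.67×10⁻⁸·0.03017) + (1420)⁴
    = 4.783×10¹² + 4.066×10¹² = 8.849×10¹² K⁴.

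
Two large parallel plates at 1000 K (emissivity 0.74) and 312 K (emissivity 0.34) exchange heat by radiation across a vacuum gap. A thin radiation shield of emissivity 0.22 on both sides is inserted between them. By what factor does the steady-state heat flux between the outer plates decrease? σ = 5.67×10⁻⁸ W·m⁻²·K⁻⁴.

Without shield: q₀ = σΔ(T⁴)/(1/ε₁+1/ε₂−1) with denominator 3.293.
With shield the two gaps are in series; the resistances add: (1/ε₁+1/ε_s−1)+(1/ε_s+1/ε₂−1) = 4.897+6.487 = 11.38.
Heat-flux ratio q₀/q = 11.38/3.293.

factor ≈ 3.46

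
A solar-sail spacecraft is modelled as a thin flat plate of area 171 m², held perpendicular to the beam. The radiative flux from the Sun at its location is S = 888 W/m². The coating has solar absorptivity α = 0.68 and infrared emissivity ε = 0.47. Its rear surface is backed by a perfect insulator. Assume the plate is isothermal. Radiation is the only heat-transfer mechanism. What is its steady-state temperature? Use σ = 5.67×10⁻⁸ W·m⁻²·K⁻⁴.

T ≈ 388 K

At equilibrium, absorbed power = emitted power.
Absorbing cross-section = A = 171.0 m²; emitting surface = A = 171.0 m² (ratio 1).
αS·A_cross = εσ·A_surf·T⁴  ⇒  T⁴ = αS/(ε·1σ).
T⁴ = 0.680·888/(0.47·1·5.67×10⁻⁸) = 2.266×10¹⁰ K⁴.
T = (2.266×10¹⁰)^(1/4).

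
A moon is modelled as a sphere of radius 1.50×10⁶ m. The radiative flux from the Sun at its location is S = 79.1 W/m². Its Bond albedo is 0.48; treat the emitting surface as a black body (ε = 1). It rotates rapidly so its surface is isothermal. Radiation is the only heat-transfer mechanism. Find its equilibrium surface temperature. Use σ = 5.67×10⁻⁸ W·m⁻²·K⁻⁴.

T ≈ 116 K

At equilibrium, absorbed power = emitted power.
Absorbing cross-section = πr² = 7.069×10¹² m²; emitting surface = 4πr² = 2.827×10¹³ m² (ratio 4).
(1−a)S·A_cross = εσ·A_surf·T⁴  ⇒  T⁴ = (1−a)S/(4σ).
T⁴ = 0.520·79.1/(4·5.67×10⁻⁸) = 1.814×10⁸ K⁴.
T = (1.814×10⁸)^(1/4).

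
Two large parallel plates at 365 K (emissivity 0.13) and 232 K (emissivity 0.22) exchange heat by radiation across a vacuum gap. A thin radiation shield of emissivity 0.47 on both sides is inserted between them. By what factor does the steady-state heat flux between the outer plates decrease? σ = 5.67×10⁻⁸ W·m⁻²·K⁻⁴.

factor ≈ 1.29

Without shield: q₀ = σΔ(T⁴)/(1/ε₁+1/ε₂−1) with denominator 11.24.
With shield the two gaps are in series; the resistances add: (1/ε₁+1/ε_s−1)+(1/ε_s+1/ε₂−1) = 8.820+5.673 = 14.49.
Heat-flux ratio q₀/q = 14.49/11.24.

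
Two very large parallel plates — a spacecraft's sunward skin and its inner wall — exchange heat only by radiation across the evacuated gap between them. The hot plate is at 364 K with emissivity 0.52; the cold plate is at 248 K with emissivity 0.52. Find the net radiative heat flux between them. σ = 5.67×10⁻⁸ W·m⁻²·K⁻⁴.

For two infinite grey parallel plates, q = σ(T₁⁴ − T₂⁴)/(1/ε₁ + 1/ε₂ − 1).
T₁⁴ − T₂⁴ = 1.756×10¹⁰ − 3.783×10⁹ = 1.377×10¹⁰ K⁴.
1/ε₁ + 1/ε₂ − 1 = 1.923 + 1.923 − 1 = 2.846.
q = 5.67×10⁻⁸ × 1.377×10¹⁰ / 2.846.

q ≈ 274 W/m²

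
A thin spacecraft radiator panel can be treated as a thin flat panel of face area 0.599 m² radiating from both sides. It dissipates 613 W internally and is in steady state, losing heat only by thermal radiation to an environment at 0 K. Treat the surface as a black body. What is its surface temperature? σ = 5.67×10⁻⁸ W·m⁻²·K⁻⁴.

T ≈ 308 K

Steady state: internal power = radiated power, P = εσA T⁴.
Radiating area A = 2·0.599 = 1.198 m².
T⁴ = P/(εσA) = 613/(1.0·5.67×10⁻⁸·1.198) = 9.024×10⁹ K⁴.
T = (9.024×10⁹)^(1/4).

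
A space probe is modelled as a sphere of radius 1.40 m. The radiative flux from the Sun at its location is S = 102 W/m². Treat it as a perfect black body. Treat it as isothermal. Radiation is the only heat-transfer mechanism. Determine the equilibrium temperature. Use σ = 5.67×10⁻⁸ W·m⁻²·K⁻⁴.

T ≈ 146 K

At equilibrium, absorbed power = emitted power.
Absorbing cross-section = πr² = 6.158 m²; emitting surface = 4πr² = 24.63 m² (ratio 4).
S·A_cross = εσ·A_surf·T⁴  ⇒  T⁴ = S/(4σ).
T⁴ = 1.00·102/(4·5.67×10⁻⁸) = 4.497×10⁸ K⁴.
T = (4.497×10⁸)^(1/4).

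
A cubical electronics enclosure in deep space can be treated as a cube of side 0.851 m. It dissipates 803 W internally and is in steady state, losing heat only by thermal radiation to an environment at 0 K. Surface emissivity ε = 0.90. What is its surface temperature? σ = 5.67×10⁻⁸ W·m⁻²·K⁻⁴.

Steady state: internal power = radiated power, P = εσA T⁴.
Radiating area A = 6L² = 4.345 m².
T⁴ = P/(εσA) = 803/(0.90·5.67×10⁻⁸·4.345) = 3.621×10⁹ K⁴.
T = (3.621×10⁹)^(1/4).

T ≈ 245 K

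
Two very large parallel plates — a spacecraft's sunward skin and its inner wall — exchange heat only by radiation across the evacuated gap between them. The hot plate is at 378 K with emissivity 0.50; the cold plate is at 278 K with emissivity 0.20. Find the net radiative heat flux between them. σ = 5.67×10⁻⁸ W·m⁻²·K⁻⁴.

For two infinite grey parallel plates, q = σ(T₁⁴ − T₂⁴)/(1/ε₁ + 1/ε₂ − 1).
T₁⁴ − T₂⁴ = 2.042×10¹⁰ − 5.973×10⁹ = 1.444×10¹⁰ K⁴.
1/ε₁ + 1/ε₂ − 1 = 2.000 + 5.000 − 1 = 6.000.
q = 5.67×10⁻⁸ × 1.444×10¹⁰ / 6.000.

q ≈ 136 W/m²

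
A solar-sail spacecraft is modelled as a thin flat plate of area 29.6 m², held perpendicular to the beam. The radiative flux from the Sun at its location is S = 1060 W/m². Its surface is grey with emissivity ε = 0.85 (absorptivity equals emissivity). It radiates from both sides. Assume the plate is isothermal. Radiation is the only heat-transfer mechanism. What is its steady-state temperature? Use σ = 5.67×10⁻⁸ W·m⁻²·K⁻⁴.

At equilibrium, absorbed power = emitted power.
Absorbing cross-section = A = 29.60 m²; emitting surface = 2A = 59.20 m² (ratio 2).
εS·A_cross = εσ·A_surf·T⁴  ⇒  T⁴ = S/(2σ)   (ε cancels).
T⁴ = 1060/(2·5.67×10⁻⁸) = 9.347×10⁹ K⁴.
T = (9.347×10⁹)^(1/4).

T ≈ 311 K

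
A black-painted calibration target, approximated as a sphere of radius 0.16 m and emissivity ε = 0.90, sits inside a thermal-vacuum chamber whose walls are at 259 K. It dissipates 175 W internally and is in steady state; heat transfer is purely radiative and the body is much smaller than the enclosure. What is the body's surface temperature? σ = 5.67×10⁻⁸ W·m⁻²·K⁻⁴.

For a small grey body in a large enclosure, net radiated power = εσA(T⁴ − T_w⁴).
Steady state: P = εσA(T⁴ − T_w⁴) with A = 4πr² = 0.3217 m².
T⁴ = P/(εσA) + T_w⁴ = 175/(0.90·5.67×10⁻⁸·0.3217) + (259)⁴
    = 1.066×10¹⁰ + 4.500×10⁹ = 1.516×10¹⁰ K⁴.

T ≈ 351 K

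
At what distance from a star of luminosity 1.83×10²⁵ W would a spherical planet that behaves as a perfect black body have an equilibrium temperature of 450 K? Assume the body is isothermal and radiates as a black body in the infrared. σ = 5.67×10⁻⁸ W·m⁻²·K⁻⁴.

For an isothermal black-emitting sphere, (1−a)S·πr² = σ·4πr²·T⁴ ⇒ S = 4σT⁴/(1−a).
S = 4·5.67×10⁻⁸·(450)⁴/1.00 = 9300 W/m².
Flux falls as S = L/(4πd²), so d = √(L/(4πS)) = √(1.83×10²⁵/(4π·9300)).

d ≈ 1.25×10¹⁰ m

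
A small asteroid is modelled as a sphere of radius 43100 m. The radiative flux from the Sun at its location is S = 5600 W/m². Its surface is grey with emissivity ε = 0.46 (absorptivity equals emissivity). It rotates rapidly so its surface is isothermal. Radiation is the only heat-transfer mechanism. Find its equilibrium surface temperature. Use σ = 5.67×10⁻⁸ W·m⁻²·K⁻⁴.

T ≈ 396 K

At equilibrium, absorbed power = emitted power.
Absorbing cross-section = πr² = 5.836×10⁹ m²; emitting surface = 4πr² = 2.334×10¹⁰ m² (ratio 4).
εS·A_cross = εσ·A_surf·T⁴  ⇒  T⁴ = S/(4σ)   (ε cancels).
T⁴ = 5600/(4·5.67×10⁻⁸) = 2.469×10¹⁰ K⁴.
T = (2.469×10¹⁰)^(1/4).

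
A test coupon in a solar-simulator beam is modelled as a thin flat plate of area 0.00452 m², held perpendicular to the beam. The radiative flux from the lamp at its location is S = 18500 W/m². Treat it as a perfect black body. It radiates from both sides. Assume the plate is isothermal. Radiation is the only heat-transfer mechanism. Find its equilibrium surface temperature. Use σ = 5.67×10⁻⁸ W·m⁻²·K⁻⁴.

At equilibrium, absorbed power = emitted power.
Absorbing cross-section = A = 0.004520 m²; emitting surface = 2A = 0.009040 m² (ratio 2).
S·A_cross = εσ·A_surf·T⁴  ⇒  T⁴ = S/(2σ).
T⁴ = 1.00·18500/(2·5.67×10⁻⁸) = 1.631×10¹¹ K⁴.
T = (1.631×10¹¹)^(1/4).

T ≈ 636 K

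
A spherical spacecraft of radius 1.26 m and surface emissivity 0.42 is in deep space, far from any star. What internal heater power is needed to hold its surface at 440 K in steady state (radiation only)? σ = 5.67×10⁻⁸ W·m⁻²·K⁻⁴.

P = εσ·4πr²·T⁴.
4πr² = 19.95 m²; T⁴ = 3.748×10¹⁰ K⁴.
P = 0.42·5.67×10⁻⁸·19.95·3.748×10¹⁰.

P ≈ 17800 W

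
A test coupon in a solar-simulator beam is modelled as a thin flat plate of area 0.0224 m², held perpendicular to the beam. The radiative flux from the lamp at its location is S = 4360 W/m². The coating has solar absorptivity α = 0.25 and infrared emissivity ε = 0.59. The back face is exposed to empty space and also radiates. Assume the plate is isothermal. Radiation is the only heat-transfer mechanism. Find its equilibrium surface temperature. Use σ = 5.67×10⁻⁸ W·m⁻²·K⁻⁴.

At equilibrium, absorbed power = emitted power.
Absorbing cross-section = A = 0.02240 m²; emitting surface = 2A = 0.04480 m² (ratio 2).
αS·A_cross = εσ·A_surf·T⁴  ⇒  T⁴ = αS/(ε·2σ).
T⁴ = 0.250·4360/(0.59·2·5.67×10⁻⁸) = 1.629×10¹⁰ K⁴.
T = (1.629×10¹⁰)^(1/4).

T ≈ 357 K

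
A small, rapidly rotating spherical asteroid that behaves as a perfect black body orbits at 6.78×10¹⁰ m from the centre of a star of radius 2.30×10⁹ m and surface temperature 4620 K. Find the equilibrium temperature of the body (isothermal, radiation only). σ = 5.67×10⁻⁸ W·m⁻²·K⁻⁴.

T ≈ 602 K

The star's surface emits σT_*⁴; at distance d the flux is S = σT_*⁴(R_*/d)².
S = 5.67×10⁻⁸·(4620)⁴·(2.30×10⁹/6.78×10¹⁰)² = 29730 W/m².
For an isothermal sphere T⁴ = (1−a)S/(4σ) = 1.311×10¹¹ K⁴.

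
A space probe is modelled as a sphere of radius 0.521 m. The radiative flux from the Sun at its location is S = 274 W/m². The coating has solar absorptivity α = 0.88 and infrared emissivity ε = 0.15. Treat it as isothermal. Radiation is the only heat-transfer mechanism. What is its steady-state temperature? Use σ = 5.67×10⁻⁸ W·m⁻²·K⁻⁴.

At equilibrium, absorbed power = emitted power.
Absorbing cross-section = πr² = 0.8528 m²; emitting surface = 4πr² = 3.411 m² (ratio 4).
αS·A_cross = εσ·A_surf·T⁴  ⇒  T⁴ = αS/(ε·4σ).
T⁴ = 0.880·274/(0.15·4·5.67×10⁻⁸) = 7.088×10⁹ K⁴.
T = (7.088×10⁹)^(1/4).

T ≈ 290 K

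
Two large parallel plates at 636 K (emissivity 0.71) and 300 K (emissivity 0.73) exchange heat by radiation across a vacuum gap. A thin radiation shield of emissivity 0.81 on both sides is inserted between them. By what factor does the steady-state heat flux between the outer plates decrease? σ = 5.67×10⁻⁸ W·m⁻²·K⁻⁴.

factor ≈ 1.83

Without shield: q₀ = σΔ(T⁴)/(1/ε₁+1/ε₂−1) with denominator 1.778.
With shield the two gaps are in series; the resistances add: (1/ε₁+1/ε_s−1)+(1/ε_s+1/ε₂−1) = 1.643+1.604 = 3.247.
Heat-flux ratio q₀/q = 3.247/1.778.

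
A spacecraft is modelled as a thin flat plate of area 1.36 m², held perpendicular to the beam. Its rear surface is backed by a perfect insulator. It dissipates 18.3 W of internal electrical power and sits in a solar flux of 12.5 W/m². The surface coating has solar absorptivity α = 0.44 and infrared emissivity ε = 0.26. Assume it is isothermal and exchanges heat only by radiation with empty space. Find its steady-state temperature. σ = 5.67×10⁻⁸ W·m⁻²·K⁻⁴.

T ≈ 189 K

At steady state, absorbed solar power + internal power = radiated power.
Absorbed: α·S·A_cross = 0.44·12.5·1.360 = 7.480 W (cross-section A).
Total input = 7.480 + 18.3 = 25.78 W.
Radiated: εσ·A_surf·T⁴ with A_surf = A = 1.360 m².
T⁴ = 25.78/(0.26·5.67×10⁻⁸·1.360) = 1.286×10⁹ K⁴.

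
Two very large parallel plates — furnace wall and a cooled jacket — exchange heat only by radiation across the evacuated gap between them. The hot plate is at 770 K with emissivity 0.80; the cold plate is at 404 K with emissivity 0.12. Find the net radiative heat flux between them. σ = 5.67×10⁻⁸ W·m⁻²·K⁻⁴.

For two infinite grey parallel plates, q = σ(T₁⁴ − T₂⁴)/(1/ε₁ + 1/ε₂ − 1).
T₁⁴ − T₂⁴ = 3.515×10¹¹ − 2.664×10¹⁰ = 3.249×10¹¹ K⁴.
1/ε₁ + 1/ε₂ − 1 = 1.250 + 8.333 − 1 = 8.583.
q = 5.67×10⁻⁸ × 3.249×10¹¹ / 8.583.

q ≈ 2150 W/m²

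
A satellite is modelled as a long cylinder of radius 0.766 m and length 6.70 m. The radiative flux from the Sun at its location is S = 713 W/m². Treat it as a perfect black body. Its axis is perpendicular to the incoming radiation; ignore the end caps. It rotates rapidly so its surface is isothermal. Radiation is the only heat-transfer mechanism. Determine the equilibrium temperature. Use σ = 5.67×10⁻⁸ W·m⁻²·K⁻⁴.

T ≈ 252 K

At equilibrium, absorbed power = emitted power.
Absorbing cross-section = 2rL = 10.26 m²; emitting surface = 2πrL = 32.25 m² (ratio π).
S·A_cross = εσ·A_surf·T⁴  ⇒  T⁴ = S/(πσ).
T⁴ = 1.00·713/(π·5.67×10⁻⁸) = 4.003×10⁹ K⁴.
T = (4.003×10⁹)^(1/4).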